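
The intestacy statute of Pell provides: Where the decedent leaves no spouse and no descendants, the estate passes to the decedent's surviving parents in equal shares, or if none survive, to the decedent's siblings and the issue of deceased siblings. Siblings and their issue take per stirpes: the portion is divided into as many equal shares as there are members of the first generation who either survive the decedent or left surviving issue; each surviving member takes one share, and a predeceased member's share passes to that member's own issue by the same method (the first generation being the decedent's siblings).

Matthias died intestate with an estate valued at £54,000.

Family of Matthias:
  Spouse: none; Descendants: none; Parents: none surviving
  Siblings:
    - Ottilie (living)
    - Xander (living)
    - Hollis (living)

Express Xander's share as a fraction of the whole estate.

The entire £54,000 passes to the siblings and their issue.
That amount (£54,000) is divided into 3 shares of £18,000: Ottilie, Xander, and Hollis each take £18,000.

Xander receives 1/3 of the estate.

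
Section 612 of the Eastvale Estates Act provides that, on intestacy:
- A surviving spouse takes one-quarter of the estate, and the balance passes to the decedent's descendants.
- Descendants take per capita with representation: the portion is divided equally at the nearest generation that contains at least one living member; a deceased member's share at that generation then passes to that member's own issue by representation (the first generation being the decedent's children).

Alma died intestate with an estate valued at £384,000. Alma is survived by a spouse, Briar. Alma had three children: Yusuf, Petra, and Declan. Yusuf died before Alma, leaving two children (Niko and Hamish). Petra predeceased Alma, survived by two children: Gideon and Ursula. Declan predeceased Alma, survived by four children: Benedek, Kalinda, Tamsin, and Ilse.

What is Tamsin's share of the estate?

Tamsin receives £36,000.

Briar takes one-quarter of £384,000 = £96,000. The remaining £288,000 passes to the descendants.
No child survives, so the initial division is made at the grandchildren's generation.
The descendants' portion (£288,000) is divided into 8 shares of £36,000: Niko, Hamish, Gideon, Ursula, Benedek, Kalinda, Tamsin, and Ilse each take £36,000.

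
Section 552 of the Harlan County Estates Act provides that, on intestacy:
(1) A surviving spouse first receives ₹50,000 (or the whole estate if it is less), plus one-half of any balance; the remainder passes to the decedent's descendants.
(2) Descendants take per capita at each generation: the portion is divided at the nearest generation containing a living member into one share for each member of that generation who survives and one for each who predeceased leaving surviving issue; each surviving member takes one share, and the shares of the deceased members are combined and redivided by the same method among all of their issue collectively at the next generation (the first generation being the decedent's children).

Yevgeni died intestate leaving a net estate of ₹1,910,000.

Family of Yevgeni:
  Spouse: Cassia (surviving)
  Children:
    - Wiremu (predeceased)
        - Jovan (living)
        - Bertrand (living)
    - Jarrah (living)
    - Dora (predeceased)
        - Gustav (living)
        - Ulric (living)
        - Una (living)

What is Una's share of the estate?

Una receives ₹124,000.

Cassia first takes ₹50,000, leaving a balance of ₹1,860,000. Cassia then takes one-half of the balance (₹930,000), for a total of ₹980,000. The remaining ₹930,000 passes to the descendants.
The descendants' portion (₹930,000) is divided at the children's generation into 3 shares of ₹310,000. Jarrah takes ₹310,000. The 2 shares of the deceased (Wiremu and Dora) are combined into a pool of ₹620,000.
That pool (₹620,000) is divided at the grandchildren's generation equally among Jovan, Bertrand, Gustav, Ulric, and Una: ₹124,000 each.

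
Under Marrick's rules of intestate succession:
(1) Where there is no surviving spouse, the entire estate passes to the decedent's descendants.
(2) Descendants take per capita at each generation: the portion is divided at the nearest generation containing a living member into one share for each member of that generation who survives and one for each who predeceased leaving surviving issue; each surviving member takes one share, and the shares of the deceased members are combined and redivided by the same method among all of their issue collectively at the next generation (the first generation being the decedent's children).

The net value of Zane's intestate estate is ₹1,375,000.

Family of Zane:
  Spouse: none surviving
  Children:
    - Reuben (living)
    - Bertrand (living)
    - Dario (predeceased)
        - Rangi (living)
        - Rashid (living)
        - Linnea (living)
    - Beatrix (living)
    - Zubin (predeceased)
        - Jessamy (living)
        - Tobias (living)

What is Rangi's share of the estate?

The entire ₹1,375,000 passes to the descendants.
That amount (₹1,375,000) is divided at the children's generation into 5 shares of ₹275,000. Reuben, Bertrand, and Beatrix each take ₹275,000. The 2 shares of the deceased (Dario and Zubin) are combined into a pool of ₹550,000.
That pool (₹550,000) is divided at the grandchildren's generation equally among Rangi, Rashid, Linnea, Jessamy, and Tobias: ₹110,000 each.

Rangi receives ₹110,000.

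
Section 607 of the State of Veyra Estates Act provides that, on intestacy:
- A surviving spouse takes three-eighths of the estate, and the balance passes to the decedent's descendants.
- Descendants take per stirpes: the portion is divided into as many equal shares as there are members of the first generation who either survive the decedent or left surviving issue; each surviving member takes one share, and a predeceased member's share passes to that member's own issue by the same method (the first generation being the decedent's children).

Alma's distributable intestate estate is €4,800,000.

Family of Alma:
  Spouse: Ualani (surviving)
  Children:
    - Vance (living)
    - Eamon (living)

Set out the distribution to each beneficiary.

Ualani takes three-eighths of €4,800,000 = €1,800,000. The remaining €3,000,000 passes to the descendants.
The descendants' portion (€3,000,000) is divided into 2 shares of €1,500,000: Vance and Eamon each take €1,500,000.

Ualani: €1,800,000; Vance: €1,500,000; Eamon: €1,500,000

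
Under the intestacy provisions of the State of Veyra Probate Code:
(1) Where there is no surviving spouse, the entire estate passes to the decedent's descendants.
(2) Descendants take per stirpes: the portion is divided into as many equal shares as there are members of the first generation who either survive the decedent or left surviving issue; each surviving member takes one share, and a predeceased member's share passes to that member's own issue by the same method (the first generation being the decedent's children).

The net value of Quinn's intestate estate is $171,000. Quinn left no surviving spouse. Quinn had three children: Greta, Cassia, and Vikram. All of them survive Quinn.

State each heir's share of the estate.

The entire $171,000 passes to the descendants.
That amount ($171,000) is divided into 3 shares of $57,000: Greta, Cassia, and Vikram each take $57,000.

Greta: $57,000; Cassia: $57,000; Vikram: $57,000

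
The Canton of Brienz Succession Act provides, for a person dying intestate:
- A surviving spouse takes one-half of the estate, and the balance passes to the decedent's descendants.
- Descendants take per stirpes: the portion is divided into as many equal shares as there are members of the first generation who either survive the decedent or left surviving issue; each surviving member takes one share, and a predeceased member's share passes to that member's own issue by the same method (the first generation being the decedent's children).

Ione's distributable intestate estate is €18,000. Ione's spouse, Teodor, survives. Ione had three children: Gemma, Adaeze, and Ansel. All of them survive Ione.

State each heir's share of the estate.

Teodor: €9,000; Gemma: €3,000; Adaeze: €3,000; Ansel: €3,000

Teodor takes one-half of €18,000 = €9,000. The remaining €9,000 passes to the descendants.
The descendants' portion (€9,000) is divided into 3 shares of €3,000: Gemma, Adaeze, and Ansel each take €3,000.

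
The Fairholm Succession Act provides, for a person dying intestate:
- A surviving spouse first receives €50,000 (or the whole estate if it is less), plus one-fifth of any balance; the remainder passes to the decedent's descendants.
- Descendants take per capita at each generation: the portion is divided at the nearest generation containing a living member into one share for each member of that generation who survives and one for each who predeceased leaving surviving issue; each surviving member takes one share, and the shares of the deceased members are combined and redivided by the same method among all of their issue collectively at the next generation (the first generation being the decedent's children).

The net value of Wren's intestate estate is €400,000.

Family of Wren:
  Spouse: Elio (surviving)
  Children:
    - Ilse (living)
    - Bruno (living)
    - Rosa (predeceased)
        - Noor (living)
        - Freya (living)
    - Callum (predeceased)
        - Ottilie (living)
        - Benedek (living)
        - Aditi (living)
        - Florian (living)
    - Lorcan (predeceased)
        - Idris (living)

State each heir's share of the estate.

Elio first takes €50,000, leaving a balance of €350,000. Elio then takes one-fifth of the balance (€70,000), for a total of €120,000. The remaining €280,000 passes to the descendants.
The descendants' portion (€280,000) is divided at the children's generation into 5 shares of €56,000. Ilse and Bruno each take €56,000. The 3 shares of the deceased (Rosa, Callum, and Lorcan) are combined into a pool of €168,000.
That pool (€168,000) is divided at the grandchildren's generation equally among Noor, Freya, Ottilie, Benedek, Aditi, Florian, and Idris: €24,000 each.

Elio: €120,000; Ilse: €56,000; Bruno: €56,000; Noor: €24,000; Freya: €24,000; Ottilie: €24,000; Benedek: €24,000; Aditi: €24,000; Florian: €24,000; Idris: €24,000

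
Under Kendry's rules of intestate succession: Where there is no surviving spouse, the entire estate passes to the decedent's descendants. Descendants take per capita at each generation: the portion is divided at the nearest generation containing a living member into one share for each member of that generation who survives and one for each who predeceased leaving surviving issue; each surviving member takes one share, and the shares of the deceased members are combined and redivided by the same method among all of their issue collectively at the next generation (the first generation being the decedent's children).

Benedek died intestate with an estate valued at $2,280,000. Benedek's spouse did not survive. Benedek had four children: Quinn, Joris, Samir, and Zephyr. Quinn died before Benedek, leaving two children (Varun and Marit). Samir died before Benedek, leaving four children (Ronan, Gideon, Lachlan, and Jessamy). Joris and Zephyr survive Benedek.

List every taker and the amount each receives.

Varun: $190,000; Marit: $190,000; Joris: $570,000; Ronan: $190,000; Gideon: $190,000; Lachlan: $190,000; Jessamy: $190,000; Zephyr: $570,000

The entire $2,280,000 passes to the descendants.
That amount ($2,280,000) is divided at the children's generation into 4 shares of $570,000. Joris and Zephyr each take $570,000. The 2 shares of the deceased (Quinn and Samir) are combined into a pool of $1,140,000.
That pool ($1,140,000) is divided at the grandchildren's generation equally among Varun, Marit, Ronan, Gideon, Lachlan, and Jessamy: $190,000 each.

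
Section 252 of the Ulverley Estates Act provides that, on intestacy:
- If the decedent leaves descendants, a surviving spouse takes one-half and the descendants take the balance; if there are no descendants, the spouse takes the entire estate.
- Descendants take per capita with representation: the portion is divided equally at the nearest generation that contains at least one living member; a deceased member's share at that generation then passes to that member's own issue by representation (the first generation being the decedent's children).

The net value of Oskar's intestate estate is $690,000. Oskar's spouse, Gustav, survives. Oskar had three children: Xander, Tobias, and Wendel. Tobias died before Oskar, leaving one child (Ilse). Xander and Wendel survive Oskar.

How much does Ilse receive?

Gustav takes one-half of $690,000 = $345,000. The remaining $345,000 passes to the descendants.
The descendants' portion ($345,000) is divided into 3 shares of $115,000: Xander and Wendel each take $115,000; Tobias's $115,000 share passes to Tobias's issue.
Tobias's share ($115,000) passes entirely to Ilse.

Ilse receives $115,000.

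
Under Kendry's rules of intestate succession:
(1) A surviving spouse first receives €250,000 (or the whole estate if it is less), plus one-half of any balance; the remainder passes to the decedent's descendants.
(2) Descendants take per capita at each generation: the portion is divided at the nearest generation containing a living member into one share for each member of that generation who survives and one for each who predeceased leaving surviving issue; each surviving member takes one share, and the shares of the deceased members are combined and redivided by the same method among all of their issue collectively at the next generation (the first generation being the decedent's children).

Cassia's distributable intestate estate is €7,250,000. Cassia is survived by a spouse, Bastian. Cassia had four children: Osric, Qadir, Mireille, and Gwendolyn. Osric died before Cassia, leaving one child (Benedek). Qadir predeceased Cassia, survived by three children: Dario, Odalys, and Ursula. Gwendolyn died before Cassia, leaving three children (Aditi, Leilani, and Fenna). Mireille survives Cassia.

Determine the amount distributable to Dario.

Bastian first takes €250,000, leaving a balance of €7,000,000. Bastian then takes one-half of the balance (€3,500,000), for a total of €3,750,000. The remaining €3,500,000 passes to the descendants.
The descendants' portion (€3,500,000) is divided at the children's generation into 4 shares of €875,000. Mireille takes €875,000. The 3 shares of the deceased (Osric, Qadir, and Gwendolyn) are combined into a pool of €2,625,000.
That pool (€2,625,000) is divided at the grandchildren's generation equally among Benedek, Dario, Odalys, Ursula, Aditi, Leilani, and Fenna: €375,000 each.

Dario receives €375,000.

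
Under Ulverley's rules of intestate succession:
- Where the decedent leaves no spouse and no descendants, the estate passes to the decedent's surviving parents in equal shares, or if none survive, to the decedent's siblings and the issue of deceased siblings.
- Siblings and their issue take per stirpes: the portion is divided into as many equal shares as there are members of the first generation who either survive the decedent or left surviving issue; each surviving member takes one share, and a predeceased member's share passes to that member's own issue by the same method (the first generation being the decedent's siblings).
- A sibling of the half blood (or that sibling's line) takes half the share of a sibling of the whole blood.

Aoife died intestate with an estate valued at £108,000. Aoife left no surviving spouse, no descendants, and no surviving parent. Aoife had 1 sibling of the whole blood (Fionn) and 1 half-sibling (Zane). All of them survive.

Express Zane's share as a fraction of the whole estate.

The entire £108,000 passes to the siblings and their issue.
Counting each half-blood sibling's line as half a unit, there are 3/2 units in £108,000, so one unit is £72,000. Whole-blood lines (Fionn) take £72,000 each; half-blood lines (Zane) take £36,000 each.

Zane receives 1/3 of the estate.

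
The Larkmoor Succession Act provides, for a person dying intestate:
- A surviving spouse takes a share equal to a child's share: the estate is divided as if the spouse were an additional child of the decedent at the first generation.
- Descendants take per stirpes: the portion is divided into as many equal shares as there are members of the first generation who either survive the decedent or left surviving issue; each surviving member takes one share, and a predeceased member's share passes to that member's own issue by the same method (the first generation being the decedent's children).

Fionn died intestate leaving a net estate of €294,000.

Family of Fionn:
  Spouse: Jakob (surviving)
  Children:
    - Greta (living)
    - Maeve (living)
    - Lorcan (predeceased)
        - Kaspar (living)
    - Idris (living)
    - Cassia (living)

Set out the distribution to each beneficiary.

Jakob: €49,000; Greta: €49,000; Maeve: €49,000; Kaspar: €49,000; Idris: €49,000; Cassia: €49,000

The spouse counts as an additional share at the children's level, so there are 6 primary shares of €49,000. Jakob takes one such share (€49,000).
The children's combined portion (€245,000) is divided into 5 shares of €49,000: Greta, Maeve, Idris, and Cassia each take €49,000; Lorcan's €49,000 share passes to Lorcan's issue.
Lorcan's share (€49,000) passes entirely to Kaspar.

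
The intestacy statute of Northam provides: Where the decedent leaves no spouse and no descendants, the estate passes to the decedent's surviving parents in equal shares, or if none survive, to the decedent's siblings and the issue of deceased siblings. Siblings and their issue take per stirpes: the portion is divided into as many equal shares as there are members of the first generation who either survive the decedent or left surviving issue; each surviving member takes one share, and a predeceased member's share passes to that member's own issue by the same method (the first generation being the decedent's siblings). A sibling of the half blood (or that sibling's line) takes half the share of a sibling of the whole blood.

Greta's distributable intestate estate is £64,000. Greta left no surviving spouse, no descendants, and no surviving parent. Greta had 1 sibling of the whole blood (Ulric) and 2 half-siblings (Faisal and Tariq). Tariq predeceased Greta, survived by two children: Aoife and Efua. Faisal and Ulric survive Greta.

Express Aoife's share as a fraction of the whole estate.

Aoife receives 1/8 of the estate.

The entire £64,000 passes to the siblings and their issue.
Counting each half-blood sibling's line as half a unit, there are 2 units in £64,000, so one unit is £32,000. Whole-blood lines (Ulric) take £32,000 each; half-blood lines (Faisal and Tariq) take £16,000 each.
Tariq's share (£16,000) is divided into 2 shares of £8,000: Aoife and Efua each take £8,000.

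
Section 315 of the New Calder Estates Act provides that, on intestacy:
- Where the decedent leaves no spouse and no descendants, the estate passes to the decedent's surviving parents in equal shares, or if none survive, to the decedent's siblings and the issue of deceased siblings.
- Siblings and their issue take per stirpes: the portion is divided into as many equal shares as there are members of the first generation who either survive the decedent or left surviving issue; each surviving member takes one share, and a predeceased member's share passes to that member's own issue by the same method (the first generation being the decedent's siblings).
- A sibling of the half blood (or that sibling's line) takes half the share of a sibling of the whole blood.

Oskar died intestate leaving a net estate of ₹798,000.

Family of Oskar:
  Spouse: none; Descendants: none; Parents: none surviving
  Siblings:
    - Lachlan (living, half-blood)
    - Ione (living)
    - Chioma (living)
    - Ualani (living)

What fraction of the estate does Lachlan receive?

The entire ₹798,000 passes to the siblings and their issue.
Counting each half-blood sibling's line as half a unit, there are 7/2 units in ₹798,000, so one unit is ₹228,000. Whole-blood lines (Ione, Chioma, and Ualani) take ₹228,000 each; half-blood lines (Lachlan) take ₹114,000 each.

Lachlan receives 1/7 of the estate.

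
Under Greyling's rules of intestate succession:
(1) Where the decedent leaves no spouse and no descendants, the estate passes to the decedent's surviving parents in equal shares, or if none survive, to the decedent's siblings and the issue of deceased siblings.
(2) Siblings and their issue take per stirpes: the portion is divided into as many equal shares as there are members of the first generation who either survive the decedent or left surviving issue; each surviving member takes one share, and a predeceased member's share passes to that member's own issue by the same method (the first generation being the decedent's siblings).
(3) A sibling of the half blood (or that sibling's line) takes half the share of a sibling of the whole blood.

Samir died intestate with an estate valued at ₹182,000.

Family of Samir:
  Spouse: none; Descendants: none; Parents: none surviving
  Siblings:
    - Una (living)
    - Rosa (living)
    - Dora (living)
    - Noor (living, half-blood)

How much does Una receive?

Una receives ₹52,000.

The entire ₹182,000 passes to the siblings and their issue.
Counting each half-blood sibling's line as half a unit, there are 7/2 units in ₹182,000, so one unit is ₹52,000. Whole-blood lines (Una, Rosa, and Dora) take ₹52,000 each; half-blood lines (Noor) take ₹26,000 each.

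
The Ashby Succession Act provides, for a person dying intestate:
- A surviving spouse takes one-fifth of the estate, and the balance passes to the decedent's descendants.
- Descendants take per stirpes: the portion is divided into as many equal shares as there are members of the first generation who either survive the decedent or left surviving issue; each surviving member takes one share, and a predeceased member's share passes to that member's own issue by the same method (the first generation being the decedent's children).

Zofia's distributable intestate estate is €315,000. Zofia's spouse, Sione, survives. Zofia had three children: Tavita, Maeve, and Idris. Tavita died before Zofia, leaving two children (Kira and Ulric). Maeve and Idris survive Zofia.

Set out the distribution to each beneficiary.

Sione: €63,000; Kira: €42,000; Ulric: €42,000; Maeve: €84,000; Idris: €84,000

Sione takes one-fifth of €315,000 = €63,000. The remaining €252,000 passes to the descendants.
The descendants' portion (€252,000) is divided into 3 shares of €84,000: Maeve and Idris each take €84,000; Tavita's €84,000 share passes to Tavita's issue.
Tavita's share (€84,000) is divided into 2 shares of €42,000: Kira and Ulric each take €42,000.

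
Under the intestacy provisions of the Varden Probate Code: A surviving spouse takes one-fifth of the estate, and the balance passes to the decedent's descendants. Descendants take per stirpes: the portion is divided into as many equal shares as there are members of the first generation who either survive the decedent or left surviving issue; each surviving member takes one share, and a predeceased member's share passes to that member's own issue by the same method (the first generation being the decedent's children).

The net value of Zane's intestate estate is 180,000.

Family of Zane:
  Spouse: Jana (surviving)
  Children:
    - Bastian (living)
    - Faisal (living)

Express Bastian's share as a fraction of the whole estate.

Bastian receives 2/5 of the estate.

Jana takes one-fifth of 180,000 = 36,000. The remaining 144,000 passes to the descendants.
The descendants' portion (144,000) is divided into 2 shares of 72,000: Bastian and Faisal each take 72,000.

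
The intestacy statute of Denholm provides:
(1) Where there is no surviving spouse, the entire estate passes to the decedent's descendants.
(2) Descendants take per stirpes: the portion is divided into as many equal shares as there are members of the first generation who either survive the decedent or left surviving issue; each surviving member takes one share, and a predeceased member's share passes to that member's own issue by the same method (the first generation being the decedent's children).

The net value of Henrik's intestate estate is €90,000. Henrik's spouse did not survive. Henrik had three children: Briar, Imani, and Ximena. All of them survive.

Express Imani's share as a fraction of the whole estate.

The entire €90,000 passes to the descendants.
That amount (€90,000) is divided into 3 shares of €30,000: Briar, Imani, and Ximena each take €30,000.

Imani receives 1/3 of the estate.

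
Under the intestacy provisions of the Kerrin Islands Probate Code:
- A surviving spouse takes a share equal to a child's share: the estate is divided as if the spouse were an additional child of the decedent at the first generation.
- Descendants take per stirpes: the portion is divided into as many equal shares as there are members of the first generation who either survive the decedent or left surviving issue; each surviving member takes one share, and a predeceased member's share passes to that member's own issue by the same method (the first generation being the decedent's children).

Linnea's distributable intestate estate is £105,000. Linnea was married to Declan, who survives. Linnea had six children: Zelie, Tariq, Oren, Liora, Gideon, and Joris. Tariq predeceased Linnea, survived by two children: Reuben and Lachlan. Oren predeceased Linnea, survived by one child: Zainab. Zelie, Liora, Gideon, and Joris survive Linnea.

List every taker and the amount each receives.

The spouse counts as an additional share at the children's level, so there are 7 primary shares of £15,000. Declan takes one such share (£15,000).
The children's combined portion (£90,000) is divided into 6 shares of £15,000: Zelie, Liora, Gideon, and Joris each take £15,000; Tariq's £15,000 share passes to Tariq's issue; Oren's £15,000 share passes to Oren's issue.
Tariq's share (£15,000) is divided into 2 shares of £7,500: Reuben and Lachlan each take £7,500.
Oren's share (£15,000) passes entirely to Zainab.

Declan: £15,000; Zelie: £15,000; Reuben: £7,500; Lachlan: £7,500; Zainab: £15,000; Liora: £15,000; Gideon: £15,000; Joris: £15,000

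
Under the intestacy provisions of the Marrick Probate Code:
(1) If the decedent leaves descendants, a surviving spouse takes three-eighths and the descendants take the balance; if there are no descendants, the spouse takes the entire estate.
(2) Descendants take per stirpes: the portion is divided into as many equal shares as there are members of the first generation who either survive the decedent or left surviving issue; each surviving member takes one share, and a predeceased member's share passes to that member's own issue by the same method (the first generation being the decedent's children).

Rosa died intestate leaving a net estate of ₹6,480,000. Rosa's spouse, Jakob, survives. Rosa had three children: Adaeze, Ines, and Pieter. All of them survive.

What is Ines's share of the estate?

Ines receives ₹1,350,000.

Jakob takes three-eighths of ₹6,480,000 = ₹2,430,000. The remaining ₹4,050,000 passes to the descendants.
The descendants' portion (₹4,050,000) is divided into 3 shares of ₹1,350,000: Adaeze, Ines, and Pieter each take ₹1,350,000.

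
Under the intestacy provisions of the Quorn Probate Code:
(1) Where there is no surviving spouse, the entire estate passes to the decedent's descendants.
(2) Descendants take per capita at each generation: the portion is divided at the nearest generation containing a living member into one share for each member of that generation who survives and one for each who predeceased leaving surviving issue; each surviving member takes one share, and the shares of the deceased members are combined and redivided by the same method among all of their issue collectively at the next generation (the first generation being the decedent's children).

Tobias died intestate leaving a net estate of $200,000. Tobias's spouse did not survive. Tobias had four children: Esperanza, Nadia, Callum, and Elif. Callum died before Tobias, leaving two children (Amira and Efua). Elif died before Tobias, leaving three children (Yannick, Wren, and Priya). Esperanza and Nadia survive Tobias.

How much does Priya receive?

Priya receives $20,000.

The entire $200,000 passes to the descendants.
That amount ($200,000) is divided at the children's generation into 4 shares of $50,000. Esperanza and Nadia each take $50,000. The 2 shares of the deceased (Callum and Elif) are combined into a pool of $100,000.
That pool ($100,000) is divided at the grandchildren's generation equally among Amira, Efua, Yannick, Wren, and Priya: $20,000 each.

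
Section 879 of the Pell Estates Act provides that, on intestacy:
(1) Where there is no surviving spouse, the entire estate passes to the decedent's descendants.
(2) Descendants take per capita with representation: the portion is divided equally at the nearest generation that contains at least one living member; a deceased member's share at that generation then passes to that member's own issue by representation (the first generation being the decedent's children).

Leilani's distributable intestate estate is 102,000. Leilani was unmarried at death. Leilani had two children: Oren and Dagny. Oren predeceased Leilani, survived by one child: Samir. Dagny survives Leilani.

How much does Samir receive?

The entire 102,000 passes to the descendants.
That amount (102,000) is divided into 2 shares of 51,000: Dagny takes 51,000; Oren's 51,000 share passes to Oren's issue.
Oren's share (51,000) passes entirely to Samir.

Samir receives 51,000.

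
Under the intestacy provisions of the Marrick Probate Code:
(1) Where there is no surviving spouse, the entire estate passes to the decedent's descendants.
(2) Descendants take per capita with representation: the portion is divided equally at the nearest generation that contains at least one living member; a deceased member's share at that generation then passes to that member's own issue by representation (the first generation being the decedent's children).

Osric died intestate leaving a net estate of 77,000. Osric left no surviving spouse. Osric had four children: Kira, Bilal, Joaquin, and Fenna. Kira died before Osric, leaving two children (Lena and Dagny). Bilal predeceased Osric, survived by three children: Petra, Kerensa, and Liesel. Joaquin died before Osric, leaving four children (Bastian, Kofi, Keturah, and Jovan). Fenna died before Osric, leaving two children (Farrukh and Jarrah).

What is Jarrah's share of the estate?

Jarrah receives 7,000.

The entire 77,000 passes to the descendants.
No child survives, so the initial division is made at the grandchildren's generation.
That amount (77,000) is divided into 11 shares of 7,000: Lena, Dagny, Petra, Kerensa, Liesel, Bastian, Kofi, Keturah, Jovan, Farrukh, and Jarrah each take 7,000.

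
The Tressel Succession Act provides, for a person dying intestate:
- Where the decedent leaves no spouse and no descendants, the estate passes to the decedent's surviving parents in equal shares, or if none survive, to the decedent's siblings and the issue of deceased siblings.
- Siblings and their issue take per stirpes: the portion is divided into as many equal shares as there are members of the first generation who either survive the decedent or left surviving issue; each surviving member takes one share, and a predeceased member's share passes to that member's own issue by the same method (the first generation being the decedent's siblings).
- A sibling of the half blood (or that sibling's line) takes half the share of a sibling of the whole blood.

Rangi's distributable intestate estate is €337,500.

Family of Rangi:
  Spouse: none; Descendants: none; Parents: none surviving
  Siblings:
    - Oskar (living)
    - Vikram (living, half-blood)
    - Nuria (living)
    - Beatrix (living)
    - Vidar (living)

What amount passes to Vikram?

The entire €337,500 passes to the siblings and their issue.
Counting each half-blood sibling's line as half a unit, there are 9/2 units in €337,500, so one unit is €75,000. Whole-blood lines (Oskar, Nuria, Beatrix, and Vidar) take €75,000 each; half-blood lines (Vikram) take €37,500 each.

Vikram receives €37,500.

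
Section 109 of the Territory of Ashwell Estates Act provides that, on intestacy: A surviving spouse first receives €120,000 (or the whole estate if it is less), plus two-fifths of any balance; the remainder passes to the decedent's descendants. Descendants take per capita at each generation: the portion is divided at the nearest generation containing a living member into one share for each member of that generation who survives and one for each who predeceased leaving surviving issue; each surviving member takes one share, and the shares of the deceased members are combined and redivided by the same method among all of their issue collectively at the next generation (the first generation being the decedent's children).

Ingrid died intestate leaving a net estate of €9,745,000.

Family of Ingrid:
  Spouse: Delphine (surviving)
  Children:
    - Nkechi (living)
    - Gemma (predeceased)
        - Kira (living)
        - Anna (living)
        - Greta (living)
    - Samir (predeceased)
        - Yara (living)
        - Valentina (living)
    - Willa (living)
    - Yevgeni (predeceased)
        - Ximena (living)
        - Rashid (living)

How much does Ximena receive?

Ximena receives €495,000.

Delphine first takes €120,000, leaving a balance of €9,625,000. Delphine then takes two-fifths of the balance (€3,850,000), for a total of €3,970,000. The remaining €5,775,000 passes to the descendants.
The descendants' portion (€5,775,000) is divided at the children's generation into 5 shares of €1,155,000. Nkechi and Willa each take €1,155,000. The 3 shares of the deceased (Gemma, Samir, and Yevgeni) are combined into a pool of €3,465,000.
That pool (€3,465,000) is divided at the grandchildren's generation equally among Kira, Anna, Greta, Yara, Valentina, Ximena, and Rashid: €495,000 each.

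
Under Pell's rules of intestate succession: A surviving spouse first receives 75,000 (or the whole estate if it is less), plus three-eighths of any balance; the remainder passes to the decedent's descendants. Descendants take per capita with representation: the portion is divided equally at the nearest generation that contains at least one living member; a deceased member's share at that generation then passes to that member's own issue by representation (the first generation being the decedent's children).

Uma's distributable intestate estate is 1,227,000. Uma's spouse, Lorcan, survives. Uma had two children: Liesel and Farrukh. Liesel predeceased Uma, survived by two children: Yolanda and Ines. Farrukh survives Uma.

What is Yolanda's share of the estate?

Yolanda receives 180,000.

Lorcan first takes 75,000, leaving a balance of 1,152,000. Lorcan then takes three-eighths of the balance (432,000), for a total of 507,000. The remaining 720,000 passes to the descendants.
The descendants' portion (720,000) is divided into 2 shares of 360,000: Farrukh takes 360,000; Liesel's 360,000 share passes to Liesel's issue.
Liesel's share (360,000) is divided into 2 shares of 180,000: Yolanda and Ines each take 180,000.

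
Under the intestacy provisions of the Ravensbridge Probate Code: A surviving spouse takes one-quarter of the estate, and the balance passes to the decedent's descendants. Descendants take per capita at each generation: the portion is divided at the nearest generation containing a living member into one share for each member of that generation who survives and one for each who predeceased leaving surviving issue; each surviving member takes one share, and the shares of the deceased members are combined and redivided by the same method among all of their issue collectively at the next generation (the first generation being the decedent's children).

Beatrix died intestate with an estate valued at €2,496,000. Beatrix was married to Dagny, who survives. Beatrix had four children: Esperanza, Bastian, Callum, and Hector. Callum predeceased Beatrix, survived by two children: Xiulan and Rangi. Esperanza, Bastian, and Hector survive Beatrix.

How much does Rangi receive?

Rangi receives €234,000.

Dagny takes one-quarter of €2,496,000 = €624,000. The remaining €1,872,000 passes to the descendants.
The descendants' portion (€1,872,000) is divided at the children's generation into 4 shares of €468,000. Esperanza, Bastian, and Hector each take €468,000. The remaining share for the deceased Callum (€468,000) is carried to the next generation.
That pool (€468,000) is divided at the grandchildren's generation equally among Xiulan and Rangi: €234,000 each.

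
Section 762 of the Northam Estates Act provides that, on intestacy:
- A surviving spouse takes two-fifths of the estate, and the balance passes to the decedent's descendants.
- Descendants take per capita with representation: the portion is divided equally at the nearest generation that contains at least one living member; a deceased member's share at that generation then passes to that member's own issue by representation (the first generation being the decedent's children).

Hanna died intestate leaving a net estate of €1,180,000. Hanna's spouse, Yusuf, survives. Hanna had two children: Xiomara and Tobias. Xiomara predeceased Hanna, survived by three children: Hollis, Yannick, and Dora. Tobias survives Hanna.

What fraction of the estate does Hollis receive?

Yusuf takes two-fifths of €1,180,000 = €472,000. The remaining €708,000 passes to the descendants.
The descendants' portion (€708,000) is divided into 2 shares of €354,000: Tobias takes €354,000; Xiomara's €354,000 share passes to Xiomara's issue.
Xiomara's share (€354,000) is divided into 3 shares of €118,000: Hollis, Yannick, and Dora each take €118,000.

Hollis receives 1/10 of the estate.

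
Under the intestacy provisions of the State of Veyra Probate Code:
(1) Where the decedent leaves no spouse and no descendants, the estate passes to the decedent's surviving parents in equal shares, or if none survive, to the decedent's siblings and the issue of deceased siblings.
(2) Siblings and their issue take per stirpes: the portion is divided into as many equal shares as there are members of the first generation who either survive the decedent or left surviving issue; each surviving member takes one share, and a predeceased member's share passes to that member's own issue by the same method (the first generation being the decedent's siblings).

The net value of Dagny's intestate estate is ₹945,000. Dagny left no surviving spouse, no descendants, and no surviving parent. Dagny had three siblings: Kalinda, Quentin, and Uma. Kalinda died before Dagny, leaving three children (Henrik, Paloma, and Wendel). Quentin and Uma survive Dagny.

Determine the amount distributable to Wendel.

The entire ₹945,000 passes to the siblings and their issue.
That amount (₹945,000) is divided into 3 shares of ₹315,000: Quentin and Uma each take ₹315,000; Kalinda's ₹315,000 share passes to Kalinda's issue.
Kalinda's share (₹315,000) is divided into 3 shares of ₹105,000: Henrik, Paloma, and Wendel each take ₹105,000.

Wendel receives ₹105,000.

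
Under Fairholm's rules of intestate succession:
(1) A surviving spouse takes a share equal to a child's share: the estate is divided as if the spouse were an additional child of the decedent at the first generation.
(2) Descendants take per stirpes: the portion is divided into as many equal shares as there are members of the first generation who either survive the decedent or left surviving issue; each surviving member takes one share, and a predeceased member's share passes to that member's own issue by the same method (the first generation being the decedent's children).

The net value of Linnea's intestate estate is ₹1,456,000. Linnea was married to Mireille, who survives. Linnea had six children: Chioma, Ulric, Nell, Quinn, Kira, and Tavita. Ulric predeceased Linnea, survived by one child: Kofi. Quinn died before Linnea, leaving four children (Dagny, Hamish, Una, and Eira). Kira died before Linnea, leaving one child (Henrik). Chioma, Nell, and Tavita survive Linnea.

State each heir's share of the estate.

The spouse counts as an additional share at the children's level, so there are 7 primary shares of ₹208,000. Mireille takes one such share (₹208,000).
The children's combined portion (₹1,248,000) is divided into 6 shares of ₹208,000: Chioma, Nell, and Tavita each take ₹208,000; Ulric's ₹208,000 share passes to Ulric's issue; Quinn's ₹208,000 share passes to Quinn's issue; Kira's ₹208,000 share passes to Kira's issue.
Ulric's share (₹208,000) passes entirely to Kofi.
Quinn's share (₹208,000) is divided into 4 shares of ₹52,000: Dagny, Hamish, Una, and Eira each take ₹52,000.
Kira's share (₹208,000) passes entirely to Henrik.

Mireille: ₹208,000; Chioma: ₹208,000; Kofi: ₹208,000; Nell: ₹208,000; Dagny: ₹52,000; Hamish: ₹52,000; Una: ₹52,000; Eira: ₹52,000; Henrik: ₹208,000; Tavita: ₹208,000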